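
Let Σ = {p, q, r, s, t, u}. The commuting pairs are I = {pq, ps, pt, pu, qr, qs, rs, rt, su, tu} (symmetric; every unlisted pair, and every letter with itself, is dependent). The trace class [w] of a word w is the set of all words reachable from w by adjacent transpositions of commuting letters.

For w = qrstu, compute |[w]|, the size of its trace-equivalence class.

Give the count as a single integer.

16

drop 0:q onto floor
drop 1:r onto floor
drop 2:s onto floor
drop 3:t onto {0:q, 2:s}
drop 4:u onto {0:q, 1:r}
ground layer = {0:q, 1:r, 2:s}
drop-orders for the pieces not yet dropped (sum over which currently-grounded one goes next):
  1 to go: {3} 1  {4} 1
  2 to go: {1,4} 1  {2,3} 1  {3,4} 2
  3 to go: {0,3,4} 2  {1,3,4} 3  {2,3,4} 3
  if 0:q drops first: 6 orders
  if 1:r drops first: 5 orders
  if 2:s drops first: 5 orders
heap linearizations: 16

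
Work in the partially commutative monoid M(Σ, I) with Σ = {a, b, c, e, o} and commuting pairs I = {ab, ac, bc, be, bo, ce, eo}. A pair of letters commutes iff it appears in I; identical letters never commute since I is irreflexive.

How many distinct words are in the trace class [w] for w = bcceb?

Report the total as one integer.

0(b) covers ∅
1(c) covers ∅
2(c) covers 1:c
3(e) covers ∅
4(b) covers 0:b
floor of heap: 0:b, 1:c, 3:e
completions by unplaced set U, small U first (add the entries for U minus each lowest piece of U):
  |U|=1: {2}:1  {3}:1  {4}:1
  |U|=2: {0,4}:1  {1,2}:1  {2,3}:2  {2,4}:2  {3,4}:2
  |U|=3: {0,2,4}:3  {0,3,4}:3  {1,2,3}:3  {1,2,4}:3  {2,3,4}:6
  start at 0(b): 12
  start at 1(c): 12
  start at 3(e): 6
sum over floor = 30

30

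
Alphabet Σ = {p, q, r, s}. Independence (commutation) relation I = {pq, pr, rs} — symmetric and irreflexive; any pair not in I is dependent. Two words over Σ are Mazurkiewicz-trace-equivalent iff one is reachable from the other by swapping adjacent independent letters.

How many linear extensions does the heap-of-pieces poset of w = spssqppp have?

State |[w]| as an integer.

drop 0:s onto floor
drop 1:p onto {0:s}
drop 2:s onto {1:p}
drop 3:s onto {2:s}
drop 4:q onto {3:s}
drop 5:p onto {3:s}
drop 6:p onto {5:p}
drop 7:p onto {6:p}
ground layer = {0:s}
drop-orders for the pieces not yet dropped (sum over which currently-grounded one goes next):
  1 to go: {4} 1  {7} 1
  2 to go: {4,7} 2  {6,7} 1
  3 to go: {4,6,7} 3  {5,6,7} 1
  4 to go: {4,5,6,7} 4
  5 to go: {3,4,5,6,7} 4
  6 to go: {2,3,4,5,6,7} 4
  if 0:s drops first: 4 orders

4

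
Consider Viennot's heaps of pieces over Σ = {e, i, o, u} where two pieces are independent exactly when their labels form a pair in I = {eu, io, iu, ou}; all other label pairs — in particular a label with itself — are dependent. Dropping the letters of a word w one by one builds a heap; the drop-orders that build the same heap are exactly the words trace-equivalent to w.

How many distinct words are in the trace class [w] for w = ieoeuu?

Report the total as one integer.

15

#0=i has no predecessor
#1=e depends on [0:i]
#2=o depends on [1:e]
#3=e depends on [2:o]
#4=u has no predecessor
#5=u depends on [4:u]
sources: [0:i, 4:u]
N(rest) = Σ N(rest − s) over sources s of rest; N(one piece) = 1:
  size 1 → [3]=1  [5]=1
  size 2 → [2,3]=1  [3,5]=2  [4,5]=1
  size 3 → [1,2,3]=1  [2,3,5]=3  [3,4,5]=3
  size 4 → [0,1,2,3]=1  [1,2,3,5]=4  [2,3,4,5]=6
  first=0(i) contributes 10
  first=4(u) contributes 5
|[w]| = 15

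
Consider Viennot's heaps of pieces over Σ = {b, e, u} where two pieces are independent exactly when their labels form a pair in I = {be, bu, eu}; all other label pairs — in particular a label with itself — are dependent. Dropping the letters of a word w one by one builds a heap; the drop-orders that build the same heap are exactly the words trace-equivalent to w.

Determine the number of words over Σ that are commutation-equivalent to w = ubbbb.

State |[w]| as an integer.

5

0(u) covers ∅
1(b) covers ∅
2(b) covers 1:b
3(b) covers 2:b
4(b) covers 3:b
floor of heap: 0:u, 1:b
completions by unplaced set U, small U first (add the entries for U minus each lowest piece of U):
  |U|=1: {0}:1  {4}:1
  |U|=2: {0,4}:2  {3,4}:1
  |U|=3: {0,3,4}:3  {2,3,4}:1
  start at 0(u): 1
  start at 1(b): 4
sum over floor = 5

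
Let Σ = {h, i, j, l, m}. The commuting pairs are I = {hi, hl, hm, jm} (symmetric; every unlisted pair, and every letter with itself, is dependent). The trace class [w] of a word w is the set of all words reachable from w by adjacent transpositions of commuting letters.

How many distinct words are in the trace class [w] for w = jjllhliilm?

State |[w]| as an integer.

piece 0:j — minimal
piece 1:j rests on {0:j}
piece 2:l rests on {1:j}
piece 3:l rests on {2:l}
piece 4:h rests on {1:j}
piece 5:l rests on {3:l}
piece 6:i rests on {5:l}
piece 7:i rests on {6:i}
piece 8:l rests on {7:i}
piece 9:m rests on {8:l}
minimal pieces: {0:j}
ways to finish when only these pieces remain (= sum over removing one remaining piece with nothing left below it):
  1 left: {4}→1  {9}→1
  2 left: {4,9}→2  {8,9}→1
  3 left: {4,8,9}→3  {7,8,9}→1
  4 left: {4,7,8,9}→4  {6,7,8,9}→1
  5 left: {4,6,7,8,9}→5  {5,6,7,8,9}→1
  6 left: {3,5,6,7,8,9}→1  {4,5,6,7,8,9}→6
  7 left: {2,3,5,6,7,8,9}→1  {3,4,5,6,7,8,9}→7
  8 left: {2,3,4,5,6,7,8,9}→8
  placing 0:j first → 8 extensions

8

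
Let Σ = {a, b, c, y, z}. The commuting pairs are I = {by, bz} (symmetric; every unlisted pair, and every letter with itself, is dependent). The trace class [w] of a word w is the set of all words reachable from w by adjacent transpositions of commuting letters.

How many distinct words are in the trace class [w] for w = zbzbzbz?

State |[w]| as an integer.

35

#0=z has no predecessor
#1=b has no predecessor
#2=z depends on [0:z]
#3=b depends on [1:b]
#4=z depends on [2:z]
#5=b depends on [3:b]
#6=z depends on [4:z]
sources: [0:z, 1:b]
N(rest) = Σ N(rest − s) over sources s of rest; N(one piece) = 1:
  size 1 → [5]=1  [6]=1
  size 2 → [3,5]=1  [4,6]=1  [5,6]=2
  size 3 → [1,3,5]=1  [2,4,6]=1  [3,5,6]=3  [4,5,6]=3
  size 4 → [0,2,4,6]=1  [1,3,5,6]=4  [2,4,5,6]=4  [3,4,5,6]=6
  size 5 → [0,2,4,5,6]=5  [1,3,4,5,6]=10  [2,3,4,5,6]=10
  first=0(z) contributes 20
  first=1(b) contributes 15
|[w]| = 35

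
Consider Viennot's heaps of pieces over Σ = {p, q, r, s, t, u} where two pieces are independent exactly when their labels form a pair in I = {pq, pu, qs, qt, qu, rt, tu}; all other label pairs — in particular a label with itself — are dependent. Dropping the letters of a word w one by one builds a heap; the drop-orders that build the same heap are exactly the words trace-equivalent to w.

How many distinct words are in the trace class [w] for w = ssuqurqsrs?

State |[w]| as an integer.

10

#0=s has no predecessor
#1=s depends on [0:s]
#2=u depends on [1:s]
#3=q has no predecessor
#4=u depends on [2:u]
#5=r depends on [3:q, 4:u]
#6=q depends on [5:r]
#7=s depends on [5:r]
#8=r depends on [6:q, 7:s]
#9=s depends on [8:r]
sources: [0:s, 3:q]
N(rest) = Σ N(rest − s) over sources s of rest; N(one piece) = 1:
  size 1 → [9]=1
  size 2 → [8,9]=1
  size 3 → [6,8,9]=1  [7,8,9]=1
  size 4 → [6,7,8,9]=2
  size 5 → [5,6,7,8,9]=2
  size 6 → [3,5,6,7,8,9]=2  [4,5,6,7,8,9]=2
  size 7 → [2,4,5,6,7,8,9]=2  [3,4,5,6,7,8,9]=4
  size 8 → [1,2,4,5,6,7,8,9]=2  [2,3,4,5,6,7,8,9]=6
  first=0(s) contributes 8
  first=3(q) contributes 2
|[w]| = 10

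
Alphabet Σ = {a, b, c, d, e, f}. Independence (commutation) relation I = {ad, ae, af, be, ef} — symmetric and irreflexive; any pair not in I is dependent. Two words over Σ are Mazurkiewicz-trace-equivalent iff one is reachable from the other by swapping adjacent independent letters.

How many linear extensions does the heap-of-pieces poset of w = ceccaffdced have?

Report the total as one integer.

4

#0=c has no predecessor
#1=e depends on [0:c]
#2=c depends on [1:e]
#3=c depends on [2:c]
#4=a depends on [3:c]
#5=f depends on [3:c]
#6=f depends on [5:f]
#7=d depends on [6:f]
#8=c depends on [4:a, 7:d]
#9=e depends on [8:c]
#10=d depends on [9:e]
sources: [0:c]
N(rest) = Σ N(rest − s) over sources s of rest; N(one piece) = 1:
  size 1 → [10]=1
  size 2 → [9,10]=1
  size 3 → [8,9,10]=1
  size 4 → [4,8,9,10]=1  [7,8,9,10]=1
  size 5 → [4,7,8,9,10]=2  [6,7,8,9,10]=1
  size 6 → [4,6,7,8,9,10]=3  [5,6,7,8,9,10]=1
  size 7 → [4,5,6,7,8,9,10]=4
  size 8 → [3,4,5,6,7,8,9,10]=4
  size 9 → [2,3,4,5,6,7,8,9,10]=4
  first=0(c) contributes 4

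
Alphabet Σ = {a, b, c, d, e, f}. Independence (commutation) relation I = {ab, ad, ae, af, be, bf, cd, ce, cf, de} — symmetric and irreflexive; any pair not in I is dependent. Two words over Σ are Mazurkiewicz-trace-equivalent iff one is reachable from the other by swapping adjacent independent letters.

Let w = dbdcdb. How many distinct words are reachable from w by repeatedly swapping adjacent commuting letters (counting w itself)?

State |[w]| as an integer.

3

piece 0:d — minimal
piece 1:b rests on {0:d}
piece 2:d rests on {1:b}
piece 3:c rests on {1:b}
piece 4:d rests on {2:d}
piece 5:b rests on {3:c, 4:d}
minimal pieces: {0:d}
ways to finish when only these pieces remain (= sum over removing one remaining piece with nothing left below it):
  1 left: {5}→1
  2 left: {3,5}→1  {4,5}→1
  3 left: {2,4,5}→1  {3,4,5}→2
  4 left: {2,3,4,5}→3
  placing 0:d first → 3 extensions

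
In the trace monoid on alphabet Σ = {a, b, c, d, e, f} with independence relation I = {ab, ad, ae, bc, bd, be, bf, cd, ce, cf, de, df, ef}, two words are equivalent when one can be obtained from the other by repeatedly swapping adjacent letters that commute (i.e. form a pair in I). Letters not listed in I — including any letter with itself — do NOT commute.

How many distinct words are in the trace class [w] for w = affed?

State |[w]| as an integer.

0(a) covers ∅
1(f) covers 0:a
2(f) covers 1:f
3(e) covers ∅
4(d) covers ∅
floor of heap: 0:a, 3:e, 4:d
completions by unplaced set U, small U first (add the entries for U minus each lowest piece of U):
  |U|=1: {2}:1  {3}:1  {4}:1
  |U|=2: {1,2}:1  {2,3}:2  {2,4}:2  {3,4}:2
  |U|=3: {0,1,2}:1  {1,2,3}:3  {1,2,4}:3  {2,3,4}:6
  start at 0(a): 12
  start at 3(e): 4
  start at 4(d): 4
sum over floor = 20

20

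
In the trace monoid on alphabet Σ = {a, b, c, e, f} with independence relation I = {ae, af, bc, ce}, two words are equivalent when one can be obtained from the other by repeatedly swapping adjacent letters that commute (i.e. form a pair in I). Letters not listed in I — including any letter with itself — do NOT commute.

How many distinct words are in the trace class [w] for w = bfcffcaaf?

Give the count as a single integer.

#0=b has no predecessor
#1=f depends on [0:b]
#2=c depends on [1:f]
#3=f depends on [2:c]
#4=f depends on [3:f]
#5=c depends on [4:f]
#6=a depends on [5:c]
#7=a depends on [6:a]
#8=f depends on [5:c]
sources: [0:b]
N(rest) = Σ N(rest − s) over sources s of rest; N(one piece) = 1:
  size 1 → [7]=1  [8]=1
  size 2 → [6,7]=1  [7,8]=2
  size 3 → [6,7,8]=3
  size 4 → [5,6,7,8]=3
  size 5 → [4,5,6,7,8]=3
  size 6 → [3,4,5,6,7,8]=3
  size 7 → [2,3,4,5,6,7,8]=3
  first=0(b) contributes 3

3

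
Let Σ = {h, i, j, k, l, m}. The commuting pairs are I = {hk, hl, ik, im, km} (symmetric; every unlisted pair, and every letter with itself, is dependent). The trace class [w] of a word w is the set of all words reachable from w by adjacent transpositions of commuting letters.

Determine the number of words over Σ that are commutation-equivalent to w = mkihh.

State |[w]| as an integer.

10

drop 0:m onto floor
drop 1:k onto floor
drop 2:i onto floor
drop 3:h onto {0:m, 2:i}
drop 4:h onto {3:h}
ground layer = {0:m, 1:k, 2:i}
drop-orders for the pieces not yet dropped (sum over which currently-grounded one goes next):
  1 to go: {1} 1  {4} 1
  2 to go: {1,4} 2  {3,4} 1
  3 to go: {0,3,4} 1  {1,3,4} 3  {2,3,4} 1
  if 0:m drops first: 4 orders
  if 1:k drops first: 2 orders
  if 2:i drops first: 4 orders
heap linearizations: 10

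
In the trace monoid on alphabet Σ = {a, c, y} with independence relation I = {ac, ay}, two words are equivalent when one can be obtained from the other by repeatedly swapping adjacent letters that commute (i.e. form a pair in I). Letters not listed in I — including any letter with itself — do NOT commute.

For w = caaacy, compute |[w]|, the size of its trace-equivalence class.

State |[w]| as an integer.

20

drop 0:c onto floor
drop 1:a onto floor
drop 2:a onto {1:a}
drop 3:a onto {2:a}
drop 4:c onto {0:c}
drop 5:y onto {4:c}
ground layer = {0:c, 1:a}
drop-orders for the pieces not yet dropped (sum over which currently-grounded one goes next):
  1 to go: {3} 1  {5} 1
  2 to go: {2,3} 1  {3,5} 2  {4,5} 1
  3 to go: {0,4,5} 1  {1,2,3} 1  {2,3,5} 3  {3,4,5} 3
  4 to go: {0,3,4,5} 4  {1,2,3,5} 4  {2,3,4,5} 6
  if 0:c drops first: 10 orders
  if 1:a drops first: 10 orders
heap linearizations: 20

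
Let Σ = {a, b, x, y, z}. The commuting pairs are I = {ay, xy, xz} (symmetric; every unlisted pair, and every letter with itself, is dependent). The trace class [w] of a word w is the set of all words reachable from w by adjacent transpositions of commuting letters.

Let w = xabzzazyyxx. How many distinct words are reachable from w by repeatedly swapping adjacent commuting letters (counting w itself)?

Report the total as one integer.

10

piece 0:x — minimal
piece 1:a rests on {0:x}
piece 2:b rests on {1:a}
piece 3:z rests on {2:b}
piece 4:z rests on {3:z}
piece 5:a rests on {4:z}
piece 6:z rests on {5:a}
piece 7:y rests on {6:z}
piece 8:y rests on {7:y}
piece 9:x rests on {5:a}
piece 10:x rests on {9:x}
minimal pieces: {0:x}
ways to finish when only these pieces remain (= sum over removing one remaining piece with nothing left below it):
  1 left: {8}→1  {10}→1
  2 left: {7,8}→1  {8,10}→2  {9,10}→1
  3 left: {6,7,8}→1  {7,8,10}→3  {8,9,10}→3
  4 left: {6,7,8,10}→4  {7,8,9,10}→6
  5 left: {6,7,8,9,10}→10
  6 left: {5,6,7,8,9,10}→10
  7 left: {4,5,6,7,8,9,10}→10
  8 left: {3,4,5,6,7,8,9,10}→10
  9 left: {2,3,4,5,6,7,8,9,10}→10
  placing 0:x first → 10 extensions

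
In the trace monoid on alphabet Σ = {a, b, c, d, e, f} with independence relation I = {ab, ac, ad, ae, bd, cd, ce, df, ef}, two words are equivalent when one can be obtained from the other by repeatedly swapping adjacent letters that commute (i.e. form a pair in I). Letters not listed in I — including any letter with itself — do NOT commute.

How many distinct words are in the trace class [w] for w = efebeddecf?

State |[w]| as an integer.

45

0(e) covers ∅
1(f) covers ∅
2(e) covers 0:e
3(b) covers 1:f, 2:e
4(e) covers 3:b
5(d) covers 4:e
6(d) covers 5:d
7(e) covers 6:d
8(c) covers 3:b
9(f) covers 8:c
floor of heap: 0:e, 1:f
completions by unplaced set U, small U first (add the entries for U minus each lowest piece of U):
  |U|=1: {7}:1  {9}:1
  |U|=2: {6,7}:1  {7,9}:2  {8,9}:1
  |U|=3: {5,6,7}:1  {6,7,9}:3  {7,8,9}:3
  |U|=4: {4,5,6,7}:1  {5,6,7,9}:4  {6,7,8,9}:6
  |U|=5: {4,5,6,7,9}:5  {5,6,7,8,9}:10
  |U|=6: {4,5,6,7,8,9}:15
  |U|=7: {3,4,5,6,7,8,9}:15
  |U|=8: {1,3,4,5,6,7,8,9}:15  {2,3,4,5,6,7,8,9}:15
  start at 0(e): 30
  start at 1(f): 15
sum over floor = 45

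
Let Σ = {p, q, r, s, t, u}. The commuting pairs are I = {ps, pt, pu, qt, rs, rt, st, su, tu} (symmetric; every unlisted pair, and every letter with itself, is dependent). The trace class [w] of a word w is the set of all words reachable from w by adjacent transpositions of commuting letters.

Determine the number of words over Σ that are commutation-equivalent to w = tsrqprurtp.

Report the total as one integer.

drop 0:t onto floor
drop 1:s onto floor
drop 2:r onto floor
drop 3:q onto {1:s, 2:r}
drop 4:p onto {3:q}
drop 5:r onto {4:p}
drop 6:u onto {5:r}
drop 7:r onto {6:u}
drop 8:t onto {0:t}
drop 9:p onto {7:r}
ground layer = {0:t, 1:s, 2:r}
drop-orders for the pieces not yet dropped (sum over which currently-grounded one goes next):
  1 to go: {8} 1  {9} 1
  2 to go: {0,8} 1  {7,9} 1  {8,9} 2
  3 to go: {0,8,9} 3  {6,7,9} 1  {7,8,9} 3
  4 to go: {0,7,8,9} 6  {5,6,7,9} 1  {6,7,8,9} 4
  5 to go: {0,6,7,8,9} 10  {4,5,6,7,9} 1  {5,6,7,8,9} 5
  6 to go: {0,5,6,7,8,9} 15  {3,4,5,6,7,9} 1  {4,5,6,7,8,9} 6
  7 to go: {0,4,5,6,7,8,9} 21  {1,3,4,5,6,7,9} 1  {2,3,4,5,6,7,9} 1  {3,4,5,6,7,8,9} 7
  8 to go: {0,3,4,5,6,7,8,9} 28  {1,2,3,4,5,6,7,9} 2  {1,3,4,5,6,7,8,9} 8  {2,3,4,5,6,7,8,9} 8
  if 0:t drops first: 18 orders
  if 1:s drops first: 36 orders
  if 2:r drops first: 36 orders
heap linearizations: 90

90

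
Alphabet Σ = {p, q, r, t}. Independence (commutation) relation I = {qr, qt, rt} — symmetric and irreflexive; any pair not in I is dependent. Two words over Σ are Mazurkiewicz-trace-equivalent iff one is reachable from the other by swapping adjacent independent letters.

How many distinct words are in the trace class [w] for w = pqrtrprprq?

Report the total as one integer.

24

#0=p has no predecessor
#1=q depends on [0:p]
#2=r depends on [0:p]
#3=t depends on [0:p]
#4=r depends on [2:r]
#5=p depends on [1:q, 3:t, 4:r]
#6=r depends on [5:p]
#7=p depends on [6:r]
#8=r depends on [7:p]
#9=q depends on [7:p]
sources: [0:p]
N(rest) = Σ N(rest − s) over sources s of rest; N(one piece) = 1:
  size 1 → [8]=1  [9]=1
  size 2 → [8,9]=2
  size 3 → [7,8,9]=2
  size 4 → [6,7,8,9]=2
  size 5 → [5,6,7,8,9]=2
  size 6 → [1,5,6,7,8,9]=2  [3,5,6,7,8,9]=2  [4,5,6,7,8,9]=2
  size 7 → [1,3,5,6,7,8,9]=4  [1,4,5,6,7,8,9]=4  [2,4,5,6,7,8,9]=2  [3,4,5,6,7,8,9]=4
  size 8 → [1,2,4,5,6,7,8,9]=6  [1,3,4,5,6,7,8,9]=12  [2,3,4,5,6,7,8,9]=6
  first=0(p) contributes 24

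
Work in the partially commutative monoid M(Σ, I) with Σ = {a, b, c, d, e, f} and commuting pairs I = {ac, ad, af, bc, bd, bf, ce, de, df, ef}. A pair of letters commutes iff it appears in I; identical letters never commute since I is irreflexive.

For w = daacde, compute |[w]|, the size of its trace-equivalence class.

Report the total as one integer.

20

0(d) covers ∅
1(a) covers ∅
2(a) covers 1:a
3(c) covers 0:d
4(d) covers 3:c
5(e) covers 2:a
floor of heap: 0:d, 1:a
completions by unplaced set U, small U first (add the entries for U minus each lowest piece of U):
  |U|=1: {4}:1  {5}:1
  |U|=2: {2,5}:1  {3,4}:1  {4,5}:2
  |U|=3: {0,3,4}:1  {1,2,5}:1  {2,4,5}:3  {3,4,5}:3
  |U|=4: {0,3,4,5}:4  {1,2,4,5}:4  {2,3,4,5}:6
  start at 0(d): 10
  start at 1(a): 10
sum over floor = 20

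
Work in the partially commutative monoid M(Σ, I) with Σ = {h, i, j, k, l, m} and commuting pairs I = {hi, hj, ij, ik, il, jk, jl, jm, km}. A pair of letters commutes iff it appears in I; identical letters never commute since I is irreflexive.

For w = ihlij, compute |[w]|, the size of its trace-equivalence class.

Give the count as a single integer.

30

piece 0:i — minimal
piece 1:h — minimal
piece 2:l rests on {1:h}
piece 3:i rests on {0:i}
piece 4:j — minimal
minimal pieces: {0:i, 1:h, 4:j}
ways to finish when only these pieces remain (= sum over removing one remaining piece with nothing left below it):
  1 left: {2}→1  {3}→1  {4}→1
  2 left: {0,3}→1  {1,2}→1  {2,3}→2  {2,4}→2  {3,4}→2
  3 left: {0,2,3}→3  {0,3,4}→3  {1,2,3}→3  {1,2,4}→3  {2,3,4}→6
  placing 0:i first → 12 extensions
  placing 1:h first → 12 extensions
  placing 4:j first → 6 extensions
total linear extensions = 30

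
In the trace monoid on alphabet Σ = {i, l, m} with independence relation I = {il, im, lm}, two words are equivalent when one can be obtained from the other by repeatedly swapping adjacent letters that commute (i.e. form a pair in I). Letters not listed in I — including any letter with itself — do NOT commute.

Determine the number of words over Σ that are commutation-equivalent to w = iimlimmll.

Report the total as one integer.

1680

piece 0:i — minimal
piece 1:i rests on {0:i}
piece 2:m — minimal
piece 3:l — minimal
piece 4:i rests on {1:i}
piece 5:m rests on {2:m}
piece 6:m rests on {5:m}
piece 7:l rests on {3:l}
piece 8:l rests on {7:l}
minimal pieces: {0:i, 2:m, 3:l}
ways to finish when only these pieces remain (= sum over removing one remaining piece with nothing left below it):
  1 left: {4}→1  {6}→1  {8}→1
  2 left: {1,4}→1  {4,6}→2  {4,8}→2  {5,6}→1  {6,8}→2  {7,8}→1
  3 left: {0,1,4}→1  {1,4,6}→3  {1,4,8}→3  {2,5,6}→1  {3,7,8}→1  {4,5,6}→3  {4,6,8}→6  {4,7,8}→3  {5,6,8}→3  {6,7,8}→3
  4 left: {0,1,4,6}→4  {0,1,4,8}→4  {1,4,5,6}→6  {1,4,6,8}→12  {1,4,7,8}→6  {2,4,5,6}→4  {2,5,6,8}→4  {3,4,7,8}→4  {3,6,7,8}→4  {4,5,6,8}→12  {4,6,7,8}→12  {5,6,7,8}→6
  5 left: {0,1,4,5,6}→10  {0,1,4,6,8}→20  {0,1,4,7,8}→10  {1,2,4,5,6}→10  {1,3,4,7,8}→10  {1,4,5,6,8}→30  {1,4,6,7,8}→30  {2,4,5,6,8}→20  {2,5,6,7,8}→10  {3,4,6,7,8}→20  {3,5,6,7,8}→10  {4,5,6,7,8}→30
  6 left: {0,1,2,4,5,6}→20  {0,1,3,4,7,8}→20  {0,1,4,5,6,8}→60  {0,1,4,6,7,8}→60  {1,2,4,5,6,8}→60  {1,3,4,6,7,8}→60  {1,4,5,6,7,8}→90  {2,3,5,6,7,8}→20  {2,4,5,6,7,8}→60  {3,4,5,6,7,8}→60
  7 left: {0,1,2,4,5,6,8}→140  {0,1,3,4,6,7,8}→140  {0,1,4,5,6,7,8}→210  {1,2,4,5,6,7,8}→210  {1,3,4,5,6,7,8}→210  {2,3,4,5,6,7,8}→140
  placing 0:i first → 560 extensions
  placing 2:m first → 560 extensions
  placing 3:l first → 560 extensions
total linear extensions = 1680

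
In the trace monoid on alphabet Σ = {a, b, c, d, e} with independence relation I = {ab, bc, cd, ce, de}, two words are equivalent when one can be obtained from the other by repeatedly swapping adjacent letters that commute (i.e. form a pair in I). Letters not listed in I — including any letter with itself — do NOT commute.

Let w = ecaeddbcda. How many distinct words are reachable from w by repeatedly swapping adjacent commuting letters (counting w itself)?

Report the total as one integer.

piece 0:e — minimal
piece 1:c — minimal
piece 2:a rests on {0:e, 1:c}
piece 3:e rests on {2:a}
piece 4:d rests on {2:a}
piece 5:d rests on {4:d}
piece 6:b rests on {3:e, 5:d}
piece 7:c rests on {2:a}
piece 8:d rests on {6:b}
piece 9:a rests on {7:c, 8:d}
minimal pieces: {0:e, 1:c}
ways to finish when only these pieces remain (= sum over removing one remaining piece with nothing left below it):
  1 left: {9}→1
  2 left: {7,9}→1  {8,9}→1
  3 left: {6,8,9}→1  {7,8,9}→2
  4 left: {3,6,8,9}→1  {5,6,8,9}→1  {6,7,8,9}→3
  5 left: {3,5,6,8,9}→2  {3,6,7,8,9}→4  {4,5,6,8,9}→1  {5,6,7,8,9}→4
  6 left: {3,4,5,6,8,9}→3  {3,5,6,7,8,9}→10  {4,5,6,7,8,9}→5
  7 left: {3,4,5,6,7,8,9}→18
  8 left: {2,3,4,5,6,7,8,9}→18
  placing 0:e first → 18 extensions
  placing 1:c first → 18 extensions
total linear extensions = 36

36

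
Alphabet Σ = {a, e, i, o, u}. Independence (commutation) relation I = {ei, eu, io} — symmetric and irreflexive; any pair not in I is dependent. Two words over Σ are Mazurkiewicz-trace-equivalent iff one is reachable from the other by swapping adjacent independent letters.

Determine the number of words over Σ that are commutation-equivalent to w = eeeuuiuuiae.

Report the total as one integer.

84

piece 0:e — minimal
piece 1:e rests on {0:e}
piece 2:e rests on {1:e}
piece 3:u — minimal
piece 4:u rests on {3:u}
piece 5:i rests on {4:u}
piece 6:u rests on {5:i}
piece 7:u rests on {6:u}
piece 8:i rests on {7:u}
piece 9:a rests on {2:e, 8:i}
piece 10:e rests on {9:a}
minimal pieces: {0:e, 3:u}
ways to finish when only these pieces remain (= sum over removing one remaining piece with nothing left below it):
  1 left: {10}→1
  2 left: {9,10}→1
  3 left: {2,9,10}→1  {8,9,10}→1
  4 left: {1,2,9,10}→1  {2,8,9,10}→2  {7,8,9,10}→1
  5 left: {0,1,2,9,10}→1  {1,2,8,9,10}→3  {2,7,8,9,10}→3  {6,7,8,9,10}→1
  6 left: {0,1,2,8,9,10}→4  {1,2,7,8,9,10}→6  {2,6,7,8,9,10}→4  {5,6,7,8,9,10}→1
  7 left: {0,1,2,7,8,9,10}→10  {1,2,6,7,8,9,10}→10  {2,5,6,7,8,9,10}→5  {4,5,6,7,8,9,10}→1
  8 left: {0,1,2,6,7,8,9,10}→20  {1,2,5,6,7,8,9,10}→15  {2,4,5,6,7,8,9,10}→6  {3,4,5,6,7,8,9,10}→1
  9 left: {0,1,2,5,6,7,8,9,10}→35  {1,2,4,5,6,7,8,9,10}→21  {2,3,4,5,6,7,8,9,10}→7
  placing 0:e first → 28 extensions
  placing 3:u first → 56 extensions
total linear extensions = 84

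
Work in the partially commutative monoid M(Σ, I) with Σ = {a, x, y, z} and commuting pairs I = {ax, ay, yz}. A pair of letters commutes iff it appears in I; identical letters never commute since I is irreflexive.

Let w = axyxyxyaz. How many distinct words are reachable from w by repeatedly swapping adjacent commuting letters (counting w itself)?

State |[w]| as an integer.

0(a) covers ∅
1(x) covers ∅
2(y) covers 1:x
3(x) covers 2:y
4(y) covers 3:x
5(x) covers 4:y
6(y) covers 5:x
7(a) covers 0:a
8(z) covers 5:x, 7:a
floor of heap: 0:a, 1:x
completions by unplaced set U, small U first (add the entries for U minus each lowest piece of U):
  |U|=1: {6}:1  {8}:1
  |U|=2: {6,8}:2  {7,8}:1
  |U|=3: {0,7,8}:1  {5,6,8}:2  {6,7,8}:3
  |U|=4: {0,6,7,8}:4  {4,5,6,8}:2  {5,6,7,8}:5
  |U|=5: {0,5,6,7,8}:9  {3,4,5,6,8}:2  {4,5,6,7,8}:7
  |U|=6: {0,4,5,6,7,8}:16  {2,3,4,5,6,8}:2  {3,4,5,6,7,8}:9
  |U|=7: {0,3,4,5,6,7,8}:25  {1,2,3,4,5,6,8}:2  {2,3,4,5,6,7,8}:11
  start at 0(a): 13
  start at 1(x): 36
sum over floor = 49

49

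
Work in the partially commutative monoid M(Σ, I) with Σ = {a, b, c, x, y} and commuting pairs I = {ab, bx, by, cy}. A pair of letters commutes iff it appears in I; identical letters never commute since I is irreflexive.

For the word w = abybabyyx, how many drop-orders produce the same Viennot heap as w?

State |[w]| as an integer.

84

piece 0:a — minimal
piece 1:b — minimal
piece 2:y rests on {0:a}
piece 3:b rests on {1:b}
piece 4:a rests on {2:y}
piece 5:b rests on {3:b}
piece 6:y rests on {4:a}
piece 7:y rests on {6:y}
piece 8:x rests on {7:y}
minimal pieces: {0:a, 1:b}
ways to finish when only these pieces remain (= sum over removing one remaining piece with nothing left below it):
  1 left: {5}→1  {8}→1
  2 left: {3,5}→1  {5,8}→2  {7,8}→1
  3 left: {1,3,5}→1  {3,5,8}→3  {5,7,8}→3  {6,7,8}→1
  4 left: {1,3,5,8}→4  {3,5,7,8}→6  {4,6,7,8}→1  {5,6,7,8}→4
  5 left: {1,3,5,7,8}→10  {2,4,6,7,8}→1  {3,5,6,7,8}→10  {4,5,6,7,8}→5
  6 left: {0,2,4,6,7,8}→1  {1,3,5,6,7,8}→20  {2,4,5,6,7,8}→6  {3,4,5,6,7,8}→15
  7 left: {0,2,4,5,6,7,8}→7  {1,3,4,5,6,7,8}→35  {2,3,4,5,6,7,8}→21
  placing 0:a first → 56 extensions
  placing 1:b first → 28 extensions
total linear extensions = 84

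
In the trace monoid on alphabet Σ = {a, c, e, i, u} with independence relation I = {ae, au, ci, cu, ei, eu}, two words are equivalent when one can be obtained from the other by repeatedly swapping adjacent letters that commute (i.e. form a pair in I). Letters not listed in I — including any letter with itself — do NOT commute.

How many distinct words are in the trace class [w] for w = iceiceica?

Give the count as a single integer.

#0=i has no predecessor
#1=c has no predecessor
#2=e depends on [1:c]
#3=i depends on [0:i]
#4=c depends on [2:e]
#5=e depends on [4:c]
#6=i depends on [3:i]
#7=c depends on [5:e]
#8=a depends on [6:i, 7:c]
sources: [0:i, 1:c]
N(rest) = Σ N(rest − s) over sources s of rest; N(one piece) = 1:
  size 1 → [8]=1
  size 2 → [6,8]=1  [7,8]=1
  size 3 → [3,6,8]=1  [5,7,8]=1  [6,7,8]=2
  size 4 → [0,3,6,8]=1  [3,6,7,8]=3  [4,5,7,8]=1  [5,6,7,8]=3
  size 5 → [0,3,6,7,8]=4  [2,4,5,7,8]=1  [3,5,6,7,8]=6  [4,5,6,7,8]=4
  size 6 → [0,3,5,6,7,8]=10  [1,2,4,5,7,8]=1  [2,4,5,6,7,8]=5  [3,4,5,6,7,8]=10
  size 7 → [0,3,4,5,6,7,8]=20  [1,2,4,5,6,7,8]=6  [2,3,4,5,6,7,8]=15
  first=0(i) contributes 21
  first=1(c) contributes 35
|[w]| = 56

56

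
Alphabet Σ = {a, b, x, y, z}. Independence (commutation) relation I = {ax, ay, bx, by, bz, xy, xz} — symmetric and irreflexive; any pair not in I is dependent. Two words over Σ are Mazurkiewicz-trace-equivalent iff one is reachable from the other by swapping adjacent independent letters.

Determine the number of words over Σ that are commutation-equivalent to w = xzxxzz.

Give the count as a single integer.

0(x) covers ∅
1(z) covers ∅
2(x) covers 0:x
3(x) covers 2:x
4(z) covers 1:z
5(z) covers 4:z
floor of heap: 0:x, 1:z
completions by unplaced set U, small U first (add the entries for U minus each lowest piece of U):
  |U|=1: {3}:1  {5}:1
  |U|=2: {2,3}:1  {3,5}:2  {4,5}:1
  |U|=3: {0,2,3}:1  {1,4,5}:1  {2,3,5}:3  {3,4,5}:3
  |U|=4: {0,2,3,5}:4  {1,3,4,5}:4  {2,3,4,5}:6
  start at 0(x): 10
  start at 1(z): 10
sum over floor = 20

20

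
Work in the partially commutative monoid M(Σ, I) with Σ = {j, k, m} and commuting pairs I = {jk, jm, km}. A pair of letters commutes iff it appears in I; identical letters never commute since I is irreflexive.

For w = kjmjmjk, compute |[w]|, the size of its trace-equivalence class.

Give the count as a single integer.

210

#0=k has no predecessor
#1=j has no predecessor
#2=m has no predecessor
#3=j depends on [1:j]
#4=m depends on [2:m]
#5=j depends on [3:j]
#6=k depends on [0:k]
sources: [0:k, 1:j, 2:m]
N(rest) = Σ N(rest − s) over sources s of rest; N(one piece) = 1:
  size 1 → [4]=1  [5]=1  [6]=1
  size 2 → [0,6]=1  [2,4]=1  [3,5]=1  [4,5]=2  [4,6]=2  [5,6]=2
  size 3 → [0,4,6]=3  [0,5,6]=3  [1,3,5]=1  [2,4,5]=3  [2,4,6]=3  [3,4,5]=3  [3,5,6]=3  [4,5,6]=6
  size 4 → [0,2,4,6]=6  [0,3,5,6]=6  [0,4,5,6]=12  [1,3,4,5]=4  [1,3,5,6]=4  [2,3,4,5]=6  [2,4,5,6]=12  [3,4,5,6]=12
  size 5 → [0,1,3,5,6]=10  [0,2,4,5,6]=30  [0,3,4,5,6]=30  [1,2,3,4,5]=10  [1,3,4,5,6]=20  [2,3,4,5,6]=30
  first=0(k) contributes 60
  first=1(j) contributes 90
  first=2(m) contributes 60
|[w]| = 210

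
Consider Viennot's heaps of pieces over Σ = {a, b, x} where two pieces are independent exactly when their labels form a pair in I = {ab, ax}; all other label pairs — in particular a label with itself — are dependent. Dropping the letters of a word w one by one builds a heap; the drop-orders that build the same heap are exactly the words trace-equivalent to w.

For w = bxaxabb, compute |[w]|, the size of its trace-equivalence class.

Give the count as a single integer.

21

piece 0:b — minimal
piece 1:x rests on {0:b}
piece 2:a — minimal
piece 3:x rests on {1:x}
piece 4:a rests on {2:a}
piece 5:b rests on {3:x}
piece 6:b rests on {5:b}
minimal pieces: {0:b, 2:a}
ways to finish when only these pieces remain (= sum over removing one remaining piece with nothing left below it):
  1 left: {4}→1  {6}→1
  2 left: {2,4}→1  {4,6}→2  {5,6}→1
  3 left: {2,4,6}→3  {3,5,6}→1  {4,5,6}→3
  4 left: {1,3,5,6}→1  {2,4,5,6}→6  {3,4,5,6}→4
  5 left: {0,1,3,5,6}→1  {1,3,4,5,6}→5  {2,3,4,5,6}→10
  placing 0:b first → 15 extensions
  placing 2:a first → 6 extensions
total linear extensions = 21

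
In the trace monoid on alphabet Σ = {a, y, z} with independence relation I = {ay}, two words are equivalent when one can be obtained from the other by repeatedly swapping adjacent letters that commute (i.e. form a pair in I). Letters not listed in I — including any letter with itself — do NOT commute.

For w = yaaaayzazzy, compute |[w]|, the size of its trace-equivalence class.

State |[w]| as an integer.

15

piece 0:y — minimal
piece 1:a — minimal
piece 2:a rests on {1:a}
piece 3:a rests on {2:a}
piece 4:a rests on {3:a}
piece 5:y rests on {0:y}
piece 6:z rests on {4:a, 5:y}
piece 7:a rests on {6:z}
piece 8:z rests on {7:a}
piece 9:z rests on {8:z}
piece 10:y rests on {9:z}
minimal pieces: {0:y, 1:a}
ways to finish when only these pieces remain (= sum over removing one remaining piece with nothing left below it):
  1 left: {10}→1
  2 left: {9,10}→1
  3 left: {8,9,10}→1
  4 left: {7,8,9,10}→1
  5 left: {6,7,8,9,10}→1
  6 left: {4,6,7,8,9,10}→1  {5,6,7,8,9,10}→1
  7 left: {0,5,6,7,8,9,10}→1  {3,4,6,7,8,9,10}→1  {4,5,6,7,8,9,10}→2
  8 left: {0,4,5,6,7,8,9,10}→3  {2,3,4,6,7,8,9,10}→1  {3,4,5,6,7,8,9,10}→3
  9 left: {0,3,4,5,6,7,8,9,10}→6  {1,2,3,4,6,7,8,9,10}→1  {2,3,4,5,6,7,8,9,10}→4
  placing 0:y first → 5 extensions
  placing 1:a first → 10 extensions
total linear extensions = 15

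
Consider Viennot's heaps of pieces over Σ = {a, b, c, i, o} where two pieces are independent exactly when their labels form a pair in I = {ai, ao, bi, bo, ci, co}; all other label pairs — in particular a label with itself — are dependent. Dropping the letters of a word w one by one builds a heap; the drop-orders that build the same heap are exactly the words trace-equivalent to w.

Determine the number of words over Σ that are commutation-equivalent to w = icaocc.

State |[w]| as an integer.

15

drop 0:i onto floor
drop 1:c onto floor
drop 2:a onto {1:c}
drop 3:o onto {0:i}
drop 4:c onto {2:a}
drop 5:c onto {4:c}
ground layer = {0:i, 1:c}
drop-orders for the pieces not yet dropped (sum over which currently-grounded one goes next):
  1 to go: {3} 1  {5} 1
  2 to go: {0,3} 1  {3,5} 2  {4,5} 1
  3 to go: {0,3,5} 3  {2,4,5} 1  {3,4,5} 3
  4 to go: {0,3,4,5} 6  {1,2,4,5} 1  {2,3,4,5} 4
  if 0:i drops first: 5 orders
  if 1:c drops first: 10 orders
heap linearizations: 15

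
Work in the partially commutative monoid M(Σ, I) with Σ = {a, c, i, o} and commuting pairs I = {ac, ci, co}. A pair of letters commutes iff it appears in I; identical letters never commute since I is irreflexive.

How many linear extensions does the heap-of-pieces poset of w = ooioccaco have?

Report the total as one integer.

84

0(o) covers ∅
1(o) covers 0:o
2(i) covers 1:o
3(o) covers 2:i
4(c) covers ∅
5(c) covers 4:c
6(a) covers 3:o
7(c) covers 5:c
8(o) covers 6:a
floor of heap: 0:o, 4:c
completions by unplaced set U, small U first (add the entries for U minus each lowest piece of U):
  |U|=1: {7}:1  {8}:1
  |U|=2: {5,7}:1  {6,8}:1  {7,8}:2
  |U|=3: {3,6,8}:1  {4,5,7}:1  {5,7,8}:3  {6,7,8}:3
  |U|=4: {2,3,6,8}:1  {3,6,7,8}:4  {4,5,7,8}:4  {5,6,7,8}:6
  |U|=5: {1,2,3,6,8}:1  {2,3,6,7,8}:5  {3,5,6,7,8}:10  {4,5,6,7,8}:10
  |U|=6: {0,1,2,3,6,8}:1  {1,2,3,6,7,8}:6  {2,3,5,6,7,8}:15  {3,4,5,6,7,8}:20
  |U|=7: {0,1,2,3,6,7,8}:7  {1,2,3,5,6,7,8}:21  {2,3,4,5,6,7,8}:35
  start at 0(o): 56
  start at 4(c): 28
sum over floor = 84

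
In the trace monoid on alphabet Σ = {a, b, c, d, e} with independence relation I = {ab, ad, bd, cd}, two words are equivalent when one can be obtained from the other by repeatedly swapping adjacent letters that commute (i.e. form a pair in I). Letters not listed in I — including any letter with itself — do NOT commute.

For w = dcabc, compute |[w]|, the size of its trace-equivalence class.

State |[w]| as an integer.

10

0(d) covers ∅
1(c) covers ∅
2(a) covers 1:c
3(b) covers 1:c
4(c) covers 2:a, 3:b
floor of heap: 0:d, 1:c
completions by unplaced set U, small U first (add the entries for U minus each lowest piece of U):
  |U|=1: {0}:1  {4}:1
  |U|=2: {0,4}:2  {2,4}:1  {3,4}:1
  |U|=3: {0,2,4}:3  {0,3,4}:3  {2,3,4}:2
  start at 0(d): 2
  start at 1(c): 8
sum over floor = 10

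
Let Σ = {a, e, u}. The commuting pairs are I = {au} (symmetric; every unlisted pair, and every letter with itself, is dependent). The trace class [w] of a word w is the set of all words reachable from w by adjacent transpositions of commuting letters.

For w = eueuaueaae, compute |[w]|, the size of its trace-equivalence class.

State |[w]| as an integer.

#0=e has no predecessor
#1=u depends on [0:e]
#2=e depends on [1:u]
#3=u depends on [2:e]
#4=a depends on [2:e]
#5=u depends on [3:u]
#6=e depends on [4:a, 5:u]
#7=a depends on [6:e]
#8=a depends on [7:a]
#9=e depends on [8:a]
sources: [0:e]
N(rest) = Σ N(rest − s) over sources s of rest; N(one piece) = 1:
  size 1 → [9]=1
  size 2 → [8,9]=1
  size 3 → [7,8,9]=1
  size 4 → [6,7,8,9]=1
  size 5 → [4,6,7,8,9]=1  [5,6,7,8,9]=1
  size 6 → [3,5,6,7,8,9]=1  [4,5,6,7,8,9]=2
  size 7 → [3,4,5,6,7,8,9]=3
  size 8 → [2,3,4,5,6,7,8,9]=3
  first=0(e) contributes 3

3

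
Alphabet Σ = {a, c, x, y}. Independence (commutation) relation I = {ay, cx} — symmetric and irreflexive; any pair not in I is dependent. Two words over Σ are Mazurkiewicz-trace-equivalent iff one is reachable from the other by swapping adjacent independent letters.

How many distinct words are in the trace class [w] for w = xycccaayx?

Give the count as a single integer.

drop 0:x onto floor
drop 1:y onto {0:x}
drop 2:c onto {1:y}
drop 3:c onto {2:c}
drop 4:c onto {3:c}
drop 5:a onto {4:c}
drop 6:a onto {5:a}
drop 7:y onto {4:c}
drop 8:x onto {6:a, 7:y}
ground layer = {0:x}
drop-orders for the pieces not yet dropped (sum over which currently-grounded one goes next):
  1 to go: {8} 1
  2 to go: {6,8} 1  {7,8} 1
  3 to go: {5,6,8} 1  {6,7,8} 2
  4 to go: {5,6,7,8} 3
  5 to go: {4,5,6,7,8} 3
  6 to go: {3,4,5,6,7,8} 3
  7 to go: {2,3,4,5,6,7,8} 3
  if 0:x drops first: 3 orders

3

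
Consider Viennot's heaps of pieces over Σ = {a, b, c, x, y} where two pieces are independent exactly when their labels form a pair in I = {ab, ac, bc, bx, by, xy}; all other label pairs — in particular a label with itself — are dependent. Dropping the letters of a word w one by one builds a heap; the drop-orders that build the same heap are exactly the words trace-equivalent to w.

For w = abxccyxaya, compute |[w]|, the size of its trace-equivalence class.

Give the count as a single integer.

20

0(a) covers ∅
1(b) covers ∅
2(x) covers 0:a
3(c) covers 2:x
4(c) covers 3:c
5(y) covers 4:c
6(x) covers 4:c
7(a) covers 5:y, 6:x
8(y) covers 7:a
9(a) covers 8:y
floor of heap: 0:a, 1:b
completions by unplaced set U, small U first (add the entries for U minus each lowest piece of U):
  |U|=1: {1}:1  {9}:1
  |U|=2: {1,9}:2  {8,9}:1
  |U|=3: {1,8,9}:3  {7,8,9}:1
  |U|=4: {1,7,8,9}:4  {5,7,8,9}:1  {6,7,8,9}:1
  |U|=5: {1,5,7,8,9}:5  {1,6,7,8,9}:5  {5,6,7,8,9}:2
  |U|=6: {1,5,6,7,8,9}:12  {4,5,6,7,8,9}:2
  |U|=7: {1,4,5,6,7,8,9}:14  {3,4,5,6,7,8,9}:2
  |U|=8: {1,3,4,5,6,7,8,9}:16  {2,3,4,5,6,7,8,9}:2
  start at 0(a): 18
  start at 1(b): 2
sum over floor = 20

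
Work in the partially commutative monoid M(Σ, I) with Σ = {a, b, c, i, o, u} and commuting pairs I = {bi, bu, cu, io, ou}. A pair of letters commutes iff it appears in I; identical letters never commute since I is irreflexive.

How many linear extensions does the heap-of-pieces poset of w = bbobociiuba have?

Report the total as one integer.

#0=b has no predecessor
#1=b depends on [0:b]
#2=o depends on [1:b]
#3=b depends on [2:o]
#4=o depends on [3:b]
#5=c depends on [4:o]
#6=i depends on [5:c]
#7=i depends on [6:i]
#8=u depends on [7:i]
#9=b depends on [5:c]
#10=a depends on [8:u, 9:b]
sources: [0:b]
N(rest) = Σ N(rest − s) over sources s of rest; N(one piece) = 1:
  size 1 → [10]=1
  size 2 → [8,10]=1  [9,10]=1
  size 3 → [7,8,10]=1  [8,9,10]=2
  size 4 → [6,7,8,10]=1  [7,8,9,10]=3
  size 5 → [6,7,8,9,10]=4
  size 6 → [5,6,7,8,9,10]=4
  size 7 → [4,5,6,7,8,9,10]=4
  size 8 → [3,4,5,6,7,8,9,10]=4
  size 9 → [2,3,4,5,6,7,8,9,10]=4
  first=0(b) contributes 4

4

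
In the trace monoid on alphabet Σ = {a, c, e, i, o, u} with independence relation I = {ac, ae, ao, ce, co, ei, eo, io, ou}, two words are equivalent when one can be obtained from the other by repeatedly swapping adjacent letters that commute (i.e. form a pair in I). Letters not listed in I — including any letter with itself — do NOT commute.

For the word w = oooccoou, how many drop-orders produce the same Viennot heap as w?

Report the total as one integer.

56

0(o) covers ∅
1(o) covers 0:o
2(o) covers 1:o
3(c) covers ∅
4(c) covers 3:c
5(o) covers 2:o
6(o) covers 5:o
7(u) covers 4:c
floor of heap: 0:o, 3:c
completions by unplaced set U, small U first (add the entries for U minus each lowest piece of U):
  |U|=1: {6}:1  {7}:1
  |U|=2: {4,7}:1  {5,6}:1  {6,7}:2
  |U|=3: {2,5,6}:1  {3,4,7}:1  {4,6,7}:3  {5,6,7}:3
  |U|=4: {1,2,5,6}:1  {2,5,6,7}:4  {3,4,6,7}:4  {4,5,6,7}:6
  |U|=5: {0,1,2,5,6}:1  {1,2,5,6,7}:5  {2,4,5,6,7}:10  {3,4,5,6,7}:10
  |U|=6: {0,1,2,5,6,7}:6  {1,2,4,5,6,7}:15  {2,3,4,5,6,7}:20
  start at 0(o): 35
  start at 3(c): 21
sum over floor = 56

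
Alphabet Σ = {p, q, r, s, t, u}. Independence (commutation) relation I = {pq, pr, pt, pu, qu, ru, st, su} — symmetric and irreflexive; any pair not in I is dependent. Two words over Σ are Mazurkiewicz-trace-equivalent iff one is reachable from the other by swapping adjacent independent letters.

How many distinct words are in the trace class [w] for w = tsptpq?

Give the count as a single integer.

19

#0=t has no predecessor
#1=s has no predecessor
#2=p depends on [1:s]
#3=t depends on [0:t]
#4=p depends on [2:p]
#5=q depends on [1:s, 3:t]
sources: [0:t, 1:s]
N(rest) = Σ N(rest − s) over sources s of rest; N(one piece) = 1:
  size 1 → [4]=1  [5]=1
  size 2 → [2,4]=1  [3,5]=1  [4,5]=2
  size 3 → [0,3,5]=1  [2,4,5]=3  [3,4,5]=3
  size 4 → [0,3,4,5]=4  [1,2,4,5]=3  [2,3,4,5]=6
  first=0(t) contributes 9
  first=1(s) contributes 10
|[w]| = 19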